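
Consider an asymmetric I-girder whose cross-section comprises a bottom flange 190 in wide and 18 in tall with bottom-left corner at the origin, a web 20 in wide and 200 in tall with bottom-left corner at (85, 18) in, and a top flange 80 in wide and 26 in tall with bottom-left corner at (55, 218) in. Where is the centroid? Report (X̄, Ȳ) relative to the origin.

X̄ = 95.00 in, Ȳ = 103.50 in

bottom flange: A = 190 × 18 = 3420.00, centroid at (95.00, 9.00).
web: A = 20 × 200 = 4000.00, centroid at (95.00, 118.00).
top flange: A = 80 × 26 = 2080.00, centroid at (95.00, 231.00).
ΣA = 9500.00 in², ΣAX̄ = 902500.00 in³, ΣAȲ = 983260.00 in³.
X̄ = 902500.00/9500.00 = 95.00 in; Ȳ = 983260.00/9500.00 = 103.50 in.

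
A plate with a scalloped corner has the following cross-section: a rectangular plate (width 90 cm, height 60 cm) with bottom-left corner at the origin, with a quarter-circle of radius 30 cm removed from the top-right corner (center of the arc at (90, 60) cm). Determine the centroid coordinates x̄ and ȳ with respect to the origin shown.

plate: A = 90 × 60 = 5400.00, centroid at (45.00, 30.00).
removed quarter-circle: A = −¼π·30² = -706.86, centroid at (77.27, 47.27).
ΣA = 4693.14 cm²
ΣAx̄ = (5400.00)(45.00) + (-706.86)(77.27) = 188382.75 cm³
ΣAȳ = (5400.00)(30.00) + (-706.86)(47.27) = 128588.50 cm³
x̄ = 188382.75 / 4693.14 = 40.14 cm
ȳ = 128588.50 / 4693.14 = 27.40 cm

x̄ = 40.14 cm, ȳ = 27.40 cm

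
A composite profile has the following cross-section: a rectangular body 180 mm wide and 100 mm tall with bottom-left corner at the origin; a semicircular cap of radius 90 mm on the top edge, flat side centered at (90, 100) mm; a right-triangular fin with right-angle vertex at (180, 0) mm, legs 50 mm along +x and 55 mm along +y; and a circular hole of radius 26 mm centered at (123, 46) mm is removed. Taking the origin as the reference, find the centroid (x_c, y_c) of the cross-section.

x_c = 92.55 mm, y_c = 86.27 mm

Part | A | x̄ᵢ | ȳᵢ | A·x̄ᵢ | A·ȳᵢ
rectangular body | 18000.00 | 90.00 | 50.00 | 1620000.00 | 900000.00
semicircular top | 12723.45 | 90.00 | 138.20 | 1145110.52 | 1758345.02
triangular fin | 1375.00 | 196.67 | 18.33 | 270416.67 | 25208.33
hole | -2123.72 | 123.00 | 46.00 | -261217.15 | -97690.97
Σ | 29974.73 |  |  | 2774310.04 | 2585862.39
x_c = 2774310.04 / 29974.73 = 92.55 mm
y_c = 2585862.39 / 29974.73 = 86.27 mm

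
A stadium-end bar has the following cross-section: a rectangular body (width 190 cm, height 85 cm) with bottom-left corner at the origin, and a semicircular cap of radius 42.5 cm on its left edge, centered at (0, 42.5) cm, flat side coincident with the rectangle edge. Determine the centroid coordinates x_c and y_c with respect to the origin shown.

Part | A | x̄ᵢ | ȳᵢ | A·x̄ᵢ | A·ȳᵢ
rectangular body | 16150.00 | 95.00 | 42.50 | 1534250.00 | 686375.00
semicircular end | 2837.25 | -18.04 | 42.50 | -51177.08 | 120583.16
Σ | 18987.25 |  |  | 1483072.92 | 806958.16
x_c = 1483072.92 / 18987.25 = 78.11 cm
y_c = 806958.16 / 18987.25 = 42.50 cm

x_c = 78.11 cm, y_c = 42.50 cm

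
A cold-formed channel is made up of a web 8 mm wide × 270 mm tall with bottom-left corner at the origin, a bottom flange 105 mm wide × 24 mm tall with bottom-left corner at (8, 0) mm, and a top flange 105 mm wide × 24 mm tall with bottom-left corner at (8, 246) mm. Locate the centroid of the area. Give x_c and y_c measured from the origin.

x_c = 43.55 mm, y_c = 135.00 mm

web: A = 8 × 270 = 2160.00, centroid at (4.00, 135.00).
bottom flange: A = 105 × 24 = 2520.00, centroid at (60.50, 12.00).
top flange: A = 105 × 24 = 2520.00, centroid at (60.50, 258.00).
ΣA = 7200.00 mm²
ΣAx_c = (2160.00)(4.00) + (2520.00)(60.50) + (2520.00)(60.50) = 313560.00 mm³
ΣAy_c = (2160.00)(135.00) + (2520.00)(12.00) + (2520.00)(258.00) = 972000.00 mm³
x_c = 313560.00 / 7200.00 = 43.55 mm
y_c = 972000.00 / 7200.00 = 135.00 mm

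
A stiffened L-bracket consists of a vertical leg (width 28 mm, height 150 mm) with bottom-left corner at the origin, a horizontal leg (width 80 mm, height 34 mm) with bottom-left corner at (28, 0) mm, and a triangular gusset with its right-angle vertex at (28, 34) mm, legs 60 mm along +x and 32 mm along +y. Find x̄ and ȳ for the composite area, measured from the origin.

vertical leg: A = 28 × 150 = 4200.00, centroid at (14.00, 75.00).
horizontal leg: A = 80 × 34 = 2720.00, centroid at (68.00, 17.00).
gusset: A = ½·60·32 = 960.00, centroid at (48.00, 44.67).
ΣA = 7880.00 mm²
ΣAx̄ = (4200.00)(14.00) + (2720.00)(68.00) + (960.00)(48.00) = 289840.00 mm³
ΣAȳ = (4200.00)(75.00) + (2720.00)(17.00) + (960.00)(44.67) = 404120.00 mm³
x̄ = 289840.00 / 7880.00 = 36.78 mm
ȳ = 404120.00 / 7880.00 = 51.28 mm

x̄ = 36.78 mm, ȳ = 51.28 mm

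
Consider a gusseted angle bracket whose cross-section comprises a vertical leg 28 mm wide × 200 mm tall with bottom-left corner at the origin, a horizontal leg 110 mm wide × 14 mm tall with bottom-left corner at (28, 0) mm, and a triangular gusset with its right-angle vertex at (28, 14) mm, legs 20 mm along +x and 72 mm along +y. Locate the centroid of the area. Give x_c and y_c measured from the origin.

x_c = 29.41 mm, y_c = 76.10 mm

vertical leg: A = 28 × 200 = 5600.00, centroid at (14.00, 100.00).
horizontal leg: A = 110 × 14 = 1540.00, centroid at (83.00, 7.00).
gusset: A = ½·20·72 = 720.00, centroid at (34.67, 38.00).
ΣA = 7860.00 mm², ΣAx_c = 231180.00 mm³, ΣAy_c = 598140.00 mm³.
x_c = 231180.00/7860.00 = 29.41 mm; y_c = 598140.00/7860.00 = 76.10 mm.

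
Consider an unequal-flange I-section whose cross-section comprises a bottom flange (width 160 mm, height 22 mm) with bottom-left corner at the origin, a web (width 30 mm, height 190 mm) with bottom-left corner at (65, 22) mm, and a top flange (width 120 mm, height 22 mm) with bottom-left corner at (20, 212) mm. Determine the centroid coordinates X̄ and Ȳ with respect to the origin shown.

Part | A | x̄ᵢ | ȳᵢ | A·x̄ᵢ | A·ȳᵢ
bottom flange | 3520.00 | 80.00 | 11.00 | 281600.00 | 38720.00
web | 5700.00 | 80.00 | 117.00 | 456000.00 | 666900.00
top flange | 2640.00 | 80.00 | 223.00 | 211200.00 | 588720.00
Σ | 11860.00 |  |  | 948800.00 | 1294340.00
X̄ = 948800.00 / 11860.00 = 80.00 mm
Ȳ = 1294340.00 / 11860.00 = 109.13 mm

X̄ = 80.00 mm, Ȳ = 109.13 mm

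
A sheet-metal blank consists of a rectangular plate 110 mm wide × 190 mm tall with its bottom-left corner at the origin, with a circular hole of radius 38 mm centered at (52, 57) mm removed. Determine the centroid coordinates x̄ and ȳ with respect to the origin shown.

Part | A | x̄ᵢ | ȳᵢ | A·x̄ᵢ | A·ȳᵢ
plate | 20900.00 | 55.00 | 95.00 | 1149500.00 | 1985500.00
hole | -4536.46 | 52.00 | 57.00 | -235895.91 | -258578.21
Σ | 16363.54 |  |  | 913604.09 | 1726921.79
x̄ = 913604.09 / 16363.54 = 55.83 mm
ȳ = 1726921.79 / 16363.54 = 105.53 mm

x̄ = 55.83 mm, ȳ = 105.53 mm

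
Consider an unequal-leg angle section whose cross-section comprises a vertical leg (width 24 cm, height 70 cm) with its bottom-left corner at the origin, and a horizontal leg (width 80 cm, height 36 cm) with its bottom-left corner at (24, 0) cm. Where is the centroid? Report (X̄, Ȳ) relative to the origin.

Part | A | x̄ᵢ | ȳᵢ | A·x̄ᵢ | A·ȳᵢ
vertical leg | 1680.00 | 12.00 | 35.00 | 20160.00 | 58800.00
horizontal leg | 2880.00 | 64.00 | 18.00 | 184320.00 | 51840.00
Σ | 4560.00 |  |  | 204480.00 | 110640.00
X̄ = 204480.00 / 4560.00 = 44.84 cm
Ȳ = 110640.00 / 4560.00 = 24.26 cm

X̄ = 44.84 cm, Ȳ = 24.26 cm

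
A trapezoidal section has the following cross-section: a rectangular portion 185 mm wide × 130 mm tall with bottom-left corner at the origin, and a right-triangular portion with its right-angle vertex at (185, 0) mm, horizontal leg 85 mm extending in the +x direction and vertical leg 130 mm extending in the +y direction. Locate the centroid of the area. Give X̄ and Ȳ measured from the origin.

X̄ = 115.07 mm, Ȳ = 60.95 mm

Part | A | x̄ᵢ | ȳᵢ | A·x̄ᵢ | A·ȳᵢ
rectangular portion | 24050.00 | 92.50 | 65.00 | 2224625.00 | 1563250.00
triangular portion | 5525.00 | 213.33 | 43.33 | 1178666.67 | 239416.67
Σ | 29575.00 |  |  | 3403291.67 | 1802666.67
X̄ = 3403291.67 / 29575.00 = 115.07 mm
Ȳ = 1802666.67 / 29575.00 = 60.95 mm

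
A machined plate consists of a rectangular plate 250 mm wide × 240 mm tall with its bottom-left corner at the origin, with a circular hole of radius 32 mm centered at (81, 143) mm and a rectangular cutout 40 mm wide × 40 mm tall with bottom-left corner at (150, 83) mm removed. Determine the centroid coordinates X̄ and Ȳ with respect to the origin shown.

X̄ = 126.26 mm, Ȳ = 119.15 mm

plate: A = 250 × 240 = 60000.00, centroid at (125.00, 120.00).
hole 1: A = −π·32² = -3216.99, centroid at (81.00, 143.00).
hole 2: A = −(40 × 40) = -1600.00, centroid at (170.00, 103.00).
ΣA = 55183.01 mm², ΣAX̄ = 6967423.74 mm³, ΣAȲ = 6575170.30 mm³.
X̄ = 6967423.74/55183.01 = 126.26 mm; Ȳ = 6575170.30/55183.01 = 119.15 mm.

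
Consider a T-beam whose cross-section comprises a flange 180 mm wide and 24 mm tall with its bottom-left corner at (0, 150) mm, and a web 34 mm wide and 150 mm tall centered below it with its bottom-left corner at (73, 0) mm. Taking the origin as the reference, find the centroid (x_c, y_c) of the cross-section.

web: A = 34 × 150 = 5100.00, centroid at (90.00, 75.00).
flange: A = 180 × 24 = 4320.00, centroid at (90.00, 162.00).
ΣA = 9420.00 mm²
ΣAx_c = (5100.00)(90.00) + (4320.00)(90.00) = 847800.00 mm³
ΣAy_c = (5100.00)(75.00) + (4320.00)(162.00) = 1082340.00 mm³
x_c = 847800.00 / 9420.00 = 90.00 mm
y_c = 1082340.00 / 9420.00 = 114.90 mm

x_c = 90.00 mm, y_c = 114.90 mm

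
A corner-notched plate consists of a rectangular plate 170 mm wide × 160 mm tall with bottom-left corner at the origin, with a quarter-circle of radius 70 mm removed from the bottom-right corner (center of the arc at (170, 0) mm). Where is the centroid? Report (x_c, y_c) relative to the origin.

x_c = 75.89 mm, y_c = 88.29 mm

plate: A = 170 × 160 = 27200.00, centroid at (85.00, 80.00).
removed quarter-circle: A = −¼π·70² = -3848.45, centroid at (140.29, 29.71).
ΣA = 23351.55 mm²
ΣAx_c = (27200.00)(85.00) + (-3848.45)(140.29) = 1772096.66 mm³
ΣAy_c = (27200.00)(80.00) + (-3848.45)(29.71) = 2061666.67 mm³
x_c = 1772096.66 / 23351.55 = 75.89 mm
y_c = 2061666.67 / 23351.55 = 88.29 mm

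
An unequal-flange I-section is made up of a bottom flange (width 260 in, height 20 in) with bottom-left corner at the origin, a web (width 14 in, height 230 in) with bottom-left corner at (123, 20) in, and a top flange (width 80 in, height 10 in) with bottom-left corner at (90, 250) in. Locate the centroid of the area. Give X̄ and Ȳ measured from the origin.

X̄ = 130.00 in, Ȳ = 74.91 in

bottom flange: A = 260 × 20 = 5200.00, centroid at (130.00, 10.00).
web: A = 14 × 230 = 3220.00, centroid at (130.00, 135.00).
top flange: A = 80 × 10 = 800.00, centroid at (130.00, 255.00).
ΣA = 9220.00 in², ΣAX̄ = 1198600.00 in³, ΣAȲ = 690700.00 in³.
X̄ = 1198600.00/9220.00 = 130.00 in; Ȳ = 690700.00/9220.00 = 74.91 in.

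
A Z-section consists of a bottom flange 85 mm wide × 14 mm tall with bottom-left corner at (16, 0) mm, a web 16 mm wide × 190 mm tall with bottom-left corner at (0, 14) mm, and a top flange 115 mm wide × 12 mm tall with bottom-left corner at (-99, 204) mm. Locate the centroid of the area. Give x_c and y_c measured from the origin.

bottom flange: A = 85 × 14 = 1190.00, centroid at (58.50, 7.00).
web: A = 16 × 190 = 3040.00, centroid at (8.00, 109.00).
top flange: A = 115 × 12 = 1380.00, centroid at (-41.50, 210.00).
ΣA = 5610.00 mm², ΣAx_c = 36665.00 mm³, ΣAy_c = 629490.00 mm³.
x_c = 36665.00/5610.00 = 6.54 mm; y_c = 629490.00/5610.00 = 112.21 mm.

x_c = 6.54 mm, y_c = 112.21 mm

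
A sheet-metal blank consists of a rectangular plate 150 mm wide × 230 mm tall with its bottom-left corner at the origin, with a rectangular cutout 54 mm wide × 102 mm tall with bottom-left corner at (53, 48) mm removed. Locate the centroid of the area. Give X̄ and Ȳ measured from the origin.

X̄ = 74.05 mm, Ȳ = 118.04 mm

plate: A = 150 × 230 = 34500.00, centroid at (75.00, 115.00).
hole: A = −(54 × 102) = -5508.00, centroid at (80.00, 99.00).
ΣA = 28992.00 mm², ΣAX̄ = 2146860.00 mm³, ΣAȲ = 3422208.00 mm³.
X̄ = 2146860.00/28992.00 = 74.05 mm; Ȳ = 3422208.00/28992.00 = 118.04 mm.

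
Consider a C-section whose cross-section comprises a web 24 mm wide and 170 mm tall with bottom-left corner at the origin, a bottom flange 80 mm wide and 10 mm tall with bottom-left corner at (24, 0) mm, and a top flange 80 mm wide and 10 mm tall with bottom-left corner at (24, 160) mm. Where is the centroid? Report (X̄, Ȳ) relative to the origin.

web: A = 24 × 170 = 4080.00, centroid at (12.00, 85.00).
bottom flange: A = 80 × 10 = 800.00, centroid at (64.00, 5.00).
top flange: A = 80 × 10 = 800.00, centroid at (64.00, 165.00).
ΣA = 5680.00 mm², ΣAX̄ = 151360.00 mm³, ΣAȲ = 482800.00 mm³.
X̄ = 151360.00/5680.00 = 26.65 mm; Ȳ = 482800.00/5680.00 = 85.00 mm.

X̄ = 26.65 mm, Ȳ = 85.00 mm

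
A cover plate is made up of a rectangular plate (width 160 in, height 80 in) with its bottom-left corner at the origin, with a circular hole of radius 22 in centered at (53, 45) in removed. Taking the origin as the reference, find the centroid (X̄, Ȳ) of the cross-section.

X̄ = 83.64 in, Ȳ = 39.33 in

Part | A | x̄ᵢ | ȳᵢ | A·x̄ᵢ | A·ȳᵢ
plate | 12800.00 | 80.00 | 40.00 | 1024000.00 | 512000.00
hole | -1520.53 | 53.00 | 45.00 | -80588.13 | -68423.89
Σ | 11279.47 |  |  | 943411.87 | 443576.11
X̄ = 943411.87 / 11279.47 = 83.64 in
Ȳ = 443576.11 / 11279.47 = 39.33 in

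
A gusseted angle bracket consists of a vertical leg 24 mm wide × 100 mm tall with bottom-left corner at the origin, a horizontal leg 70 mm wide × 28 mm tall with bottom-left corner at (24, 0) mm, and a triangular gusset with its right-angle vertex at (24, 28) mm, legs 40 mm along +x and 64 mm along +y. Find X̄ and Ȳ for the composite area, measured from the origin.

vertical leg: A = 24 × 100 = 2400.00, centroid at (12.00, 50.00).
horizontal leg: A = 70 × 28 = 1960.00, centroid at (59.00, 14.00).
gusset: A = ½·40·64 = 1280.00, centroid at (37.33, 49.33).
ΣA = 5640.00 mm²
ΣAX̄ = (2400.00)(12.00) + (1960.00)(59.00) + (1280.00)(37.33) = 192226.67 mm³
ΣAȲ = (2400.00)(50.00) + (1960.00)(14.00) + (1280.00)(49.33) = 210586.67 mm³
X̄ = 192226.67 / 5640.00 = 34.08 mm
Ȳ = 210586.67 / 5640.00 = 37.34 mm

X̄ = 34.08 mm, Ȳ = 37.34 mm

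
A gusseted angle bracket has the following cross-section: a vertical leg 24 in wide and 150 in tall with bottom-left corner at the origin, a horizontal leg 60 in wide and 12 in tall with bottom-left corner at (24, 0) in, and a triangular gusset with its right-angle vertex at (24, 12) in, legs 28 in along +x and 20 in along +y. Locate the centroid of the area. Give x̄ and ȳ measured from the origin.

vertical leg: A = 24 × 150 = 3600.00, centroid at (12.00, 75.00).
horizontal leg: A = 60 × 12 = 720.00, centroid at (54.00, 6.00).
gusset: A = ½·28·20 = 280.00, centroid at (33.33, 18.67).
ΣA = 4600.00 in², ΣAx̄ = 91413.33 in³, ΣAȳ = 279546.67 in³.
x̄ = 91413.33/4600.00 = 19.87 in; ȳ = 279546.67/4600.00 = 60.77 in.

x̄ = 19.87 in, ȳ = 60.77 in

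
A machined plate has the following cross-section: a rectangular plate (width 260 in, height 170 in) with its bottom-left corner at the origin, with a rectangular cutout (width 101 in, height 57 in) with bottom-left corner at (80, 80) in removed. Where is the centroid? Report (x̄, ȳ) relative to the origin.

plate: A = 260 × 170 = 44200.00, centroid at (130.00, 85.00).
hole: A = −(101 × 57) = -5757.00, centroid at (130.50, 108.50).
ΣA = 38443.00 in², ΣAx̄ = 4994711.50 in³, ΣAȳ = 3132365.50 in³.
x̄ = 4994711.50/38443.00 = 129.93 in; ȳ = 3132365.50/38443.00 = 81.48 in.

x̄ = 129.93 in, ȳ = 81.48 in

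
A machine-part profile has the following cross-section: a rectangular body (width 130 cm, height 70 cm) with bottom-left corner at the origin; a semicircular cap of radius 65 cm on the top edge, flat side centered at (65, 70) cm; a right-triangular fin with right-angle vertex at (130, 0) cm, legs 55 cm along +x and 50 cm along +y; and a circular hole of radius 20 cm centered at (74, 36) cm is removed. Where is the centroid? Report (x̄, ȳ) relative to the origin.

x̄ = 71.51 cm, ȳ = 59.53 cm

rectangular body: A = 130 × 70 = 9100.00, centroid at (65.00, 35.00).
semicircular top: A = ½π·65² = 6636.61, centroid at (65.00, 97.59).
triangular fin: A = ½·55·50 = 1375.00, centroid at (148.33, 16.67).
hole: A = −π·20² = -1256.64, centroid at (74.00, 36.00).
ΣA = 15854.98 cm², ΣAx̄ = 1133847.13 cm³, ΣAȳ = 943824.08 cm³.
x̄ = 1133847.13/15854.98 = 71.51 cm; ȳ = 943824.08/15854.98 = 59.53 cm.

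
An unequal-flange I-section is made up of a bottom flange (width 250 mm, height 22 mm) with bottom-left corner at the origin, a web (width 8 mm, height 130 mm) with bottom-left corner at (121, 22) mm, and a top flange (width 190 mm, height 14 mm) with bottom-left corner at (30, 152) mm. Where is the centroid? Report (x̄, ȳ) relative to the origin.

x̄ = 125.00 mm, ȳ = 62.38 mm

bottom flange: A = 250 × 22 = 5500.00, centroid at (125.00, 11.00).
web: A = 8 × 130 = 1040.00, centroid at (125.00, 87.00).
top flange: A = 190 × 14 = 2660.00, centroid at (125.00, 159.00).
ΣA = 9200.00 mm²
ΣAx̄ = (5500.00)(125.00) + (1040.00)(125.00) + (2660.00)(125.00) = 1150000.00 mm³
ΣAȳ = (5500.00)(11.00) + (1040.00)(87.00) + (2660.00)(159.00) = 573920.00 mm³
x̄ = 1150000.00 / 9200.00 = 125.00 mm
ȳ = 573920.00 / 9200.00 = 62.38 mm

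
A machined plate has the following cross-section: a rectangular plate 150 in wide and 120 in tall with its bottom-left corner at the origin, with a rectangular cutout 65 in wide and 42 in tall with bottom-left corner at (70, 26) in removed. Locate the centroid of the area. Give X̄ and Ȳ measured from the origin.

X̄ = 70.08 in, Ȳ = 62.32 in

Part | A | x̄ᵢ | ȳᵢ | A·x̄ᵢ | A·ȳᵢ
plate | 18000.00 | 75.00 | 60.00 | 1350000.00 | 1080000.00
hole | -2730.00 | 102.50 | 47.00 | -279825.00 | -128310.00
Σ | 15270.00 |  |  | 1070175.00 | 951690.00
X̄ = 1070175.00 / 15270.00 = 70.08 in
Ȳ = 951690.00 / 15270.00 = 62.32 in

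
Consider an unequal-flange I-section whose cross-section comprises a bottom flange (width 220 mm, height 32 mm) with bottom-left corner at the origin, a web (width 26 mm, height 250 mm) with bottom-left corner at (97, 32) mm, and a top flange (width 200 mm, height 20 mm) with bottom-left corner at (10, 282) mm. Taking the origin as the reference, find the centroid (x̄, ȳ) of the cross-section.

bottom flange: A = 220 × 32 = 7040.00, centroid at (110.00, 16.00).
web: A = 26 × 250 = 6500.00, centroid at (110.00, 157.00).
top flange: A = 200 × 20 = 4000.00, centroid at (110.00, 292.00).
ΣA = 17540.00 mm², ΣAx̄ = 1929400.00 mm³, ΣAȳ = 2301140.00 mm³.
x̄ = 1929400.00/17540.00 = 110.00 mm; ȳ = 2301140.00/17540.00 = 131.19 mm.

x̄ = 110.00 mm, ȳ = 131.19 mm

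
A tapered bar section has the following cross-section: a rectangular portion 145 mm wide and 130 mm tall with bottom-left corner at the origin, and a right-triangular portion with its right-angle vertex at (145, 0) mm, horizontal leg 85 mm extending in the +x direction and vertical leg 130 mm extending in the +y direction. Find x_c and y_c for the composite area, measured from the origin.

x_c = 95.36 mm, y_c = 60.09 mm

rectangular portion: A = 145 × 130 = 18850.00, centroid at (72.50, 65.00).
triangular portion: A = ½·85·130 = 5525.00, centroid at (173.33, 43.33).
ΣA = 24375.00 mm², ΣAx_c = 2324291.67 mm³, ΣAy_c = 1464666.67 mm³.
x_c = 2324291.67/24375.00 = 95.36 mm; y_c = 1464666.67/24375.00 = 60.09 mm.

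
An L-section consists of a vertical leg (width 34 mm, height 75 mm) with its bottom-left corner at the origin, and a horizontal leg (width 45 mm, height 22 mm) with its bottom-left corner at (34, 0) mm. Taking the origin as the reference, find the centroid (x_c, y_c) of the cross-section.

x_c = 28.05 mm, y_c = 30.09 mm

vertical leg: A = 34 × 75 = 2550.00, centroid at (17.00, 37.50).
horizontal leg: A = 45 × 22 = 990.00, centroid at (56.50, 11.00).
ΣA = 3540.00 mm²
ΣAx_c = (2550.00)(17.00) + (990.00)(56.50) = 99285.00 mm³
ΣAy_c = (2550.00)(37.50) + (990.00)(11.00) = 106515.00 mm³
x_c = 99285.00 / 3540.00 = 28.05 mm
y_c = 106515.00 / 3540.00 = 30.09 mm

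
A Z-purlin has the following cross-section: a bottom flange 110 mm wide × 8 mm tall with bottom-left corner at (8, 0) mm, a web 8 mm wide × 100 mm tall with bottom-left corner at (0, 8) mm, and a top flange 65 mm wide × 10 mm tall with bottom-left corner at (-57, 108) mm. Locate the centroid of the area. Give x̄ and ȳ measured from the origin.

x̄ = 18.33 mm, ȳ = 52.95 mm

Part | A | x̄ᵢ | ȳᵢ | A·x̄ᵢ | A·ȳᵢ
bottom flange | 880.00 | 63.00 | 4.00 | 55440.00 | 3520.00
web | 800.00 | 4.00 | 58.00 | 3200.00 | 46400.00
top flange | 650.00 | -24.50 | 113.00 | -15925.00 | 73450.00
Σ | 2330.00 |  |  | 42715.00 | 123370.00
x̄ = 42715.00 / 2330.00 = 18.33 mm
ȳ = 123370.00 / 2330.00 = 52.95 mm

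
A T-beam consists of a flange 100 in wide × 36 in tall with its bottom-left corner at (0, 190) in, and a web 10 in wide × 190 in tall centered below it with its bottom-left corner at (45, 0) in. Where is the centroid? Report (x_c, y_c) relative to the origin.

Part | A | x̄ᵢ | ȳᵢ | A·x̄ᵢ | A·ȳᵢ
web | 1900.00 | 50.00 | 95.00 | 95000.00 | 180500.00
flange | 3600.00 | 50.00 | 208.00 | 180000.00 | 748800.00
Σ | 5500.00 |  |  | 275000.00 | 929300.00
x_c = 275000.00 / 5500.00 = 50.00 in
y_c = 929300.00 / 5500.00 = 168.96 in

x_c = 50.00 in, y_c = 168.96 in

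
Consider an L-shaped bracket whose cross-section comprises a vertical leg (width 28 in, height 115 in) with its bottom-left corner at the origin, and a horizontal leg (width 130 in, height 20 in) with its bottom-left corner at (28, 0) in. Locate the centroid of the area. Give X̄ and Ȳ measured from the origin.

X̄ = 49.29 in, Ȳ = 36.28 in

vertical leg: A = 28 × 115 = 3220.00, centroid at (14.00, 57.50).
horizontal leg: A = 130 × 20 = 2600.00, centroid at (93.00, 10.00).
ΣA = 5820.00 in², ΣAX̄ = 286880.00 in³, ΣAȲ = 211150.00 in³.
X̄ = 286880.00/5820.00 = 49.29 in; Ȳ = 211150.00/5820.00 = 36.28 in.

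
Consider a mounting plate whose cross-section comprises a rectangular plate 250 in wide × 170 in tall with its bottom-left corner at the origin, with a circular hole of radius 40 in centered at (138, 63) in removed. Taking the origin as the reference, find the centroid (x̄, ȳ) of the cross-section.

x̄ = 123.26 in, ȳ = 87.95 in

Part | A | x̄ᵢ | ȳᵢ | A·x̄ᵢ | A·ȳᵢ
plate | 42500.00 | 125.00 | 85.00 | 5312500.00 | 3612500.00
hole | -5026.55 | 138.00 | 63.00 | -693663.66 | -316672.54
Σ | 37473.45 |  |  | 4618836.34 | 3295827.46
x̄ = 4618836.34 / 37473.45 = 123.26 in
ȳ = 3295827.46 / 37473.45 = 87.95 in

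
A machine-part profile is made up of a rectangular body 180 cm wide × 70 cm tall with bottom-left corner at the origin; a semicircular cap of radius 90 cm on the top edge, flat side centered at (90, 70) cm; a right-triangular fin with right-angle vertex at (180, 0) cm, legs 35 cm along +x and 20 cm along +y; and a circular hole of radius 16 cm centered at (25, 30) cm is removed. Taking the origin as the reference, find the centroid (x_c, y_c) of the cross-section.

rectangular body: A = 180 × 70 = 12600.00, centroid at (90.00, 35.00).
semicircular top: A = ½π·90² = 12723.45, centroid at (90.00, 108.20).
triangular fin: A = ½·35·20 = 350.00, centroid at (191.67, 6.67).
hole: A = −π·16² = -804.25, centroid at (25.00, 30.00).
ΣA = 24869.20 cm²
ΣAx_c = (12600.00)(90.00) + (12723.45)(90.00) + (350.00)(191.67) + (-804.25)(25.00) = 2326087.66 cm³
ΣAy_c = (12600.00)(35.00) + (12723.45)(108.20) + (350.00)(6.67) + (-804.25)(30.00) = 1795847.42 cm³
x_c = 2326087.66 / 24869.20 = 93.53 cm
y_c = 1795847.42 / 24869.20 = 72.21 cm

x_c = 93.53 cm, y_c = 72.21 cm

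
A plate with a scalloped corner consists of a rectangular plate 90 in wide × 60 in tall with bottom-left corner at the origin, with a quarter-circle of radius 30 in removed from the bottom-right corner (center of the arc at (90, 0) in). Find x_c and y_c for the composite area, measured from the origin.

x_c = 40.14 in, y_c = 32.60 in

plate: A = 90 × 60 = 5400.00, centroid at (45.00, 30.00).
removed quarter-circle: A = −¼π·30² = -706.86, centroid at (77.27, 12.73).
ΣA = 4693.14 in²
ΣAx_c = (5400.00)(45.00) + (-706.86)(77.27) = 188382.75 in³
ΣAy_c = (5400.00)(30.00) + (-706.86)(12.73) = 153000.00 in³
x_c = 188382.75 / 4693.14 = 40.14 in
y_c = 153000.00 / 4693.14 = 32.60 in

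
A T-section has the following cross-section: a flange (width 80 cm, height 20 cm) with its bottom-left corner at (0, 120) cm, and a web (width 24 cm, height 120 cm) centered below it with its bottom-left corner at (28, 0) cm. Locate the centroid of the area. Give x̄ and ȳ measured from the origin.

web: A = 24 × 120 = 2880.00, centroid at (40.00, 60.00).
flange: A = 80 × 20 = 1600.00, centroid at (40.00, 130.00).
ΣA = 4480.00 cm²
ΣAx̄ = (2880.00)(40.00) + (1600.00)(40.00) = 179200.00 cm³
ΣAȳ = (2880.00)(60.00) + (1600.00)(130.00) = 380800.00 cm³
x̄ = 179200.00 / 4480.00 = 40.00 cm
ȳ = 380800.00 / 4480.00 = 85.00 cm

x̄ = 40.00 cm, ȳ = 85.00 cm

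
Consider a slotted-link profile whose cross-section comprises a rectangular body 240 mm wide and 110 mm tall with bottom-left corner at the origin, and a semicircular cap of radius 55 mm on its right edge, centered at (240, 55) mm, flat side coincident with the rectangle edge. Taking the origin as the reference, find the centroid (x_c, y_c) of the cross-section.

x_c = 141.86 mm, y_c = 55.00 mm

rectangular body: A = 240 × 110 = 26400.00, centroid at (120.00, 55.00).
semicircular end: A = ½π·55² = 4751.66, centroid at (263.34, 55.00).
ΣA = 31151.66 mm²
ΣAx_c = (26400.00)(120.00) + (4751.66)(263.34) = 4419314.80 mm³
ΣAy_c = (26400.00)(55.00) + (4751.66)(55.00) = 1713341.24 mm³
x_c = 4419314.80 / 31151.66 = 141.86 mm
y_c = 1713341.24 / 31151.66 = 55.00 mm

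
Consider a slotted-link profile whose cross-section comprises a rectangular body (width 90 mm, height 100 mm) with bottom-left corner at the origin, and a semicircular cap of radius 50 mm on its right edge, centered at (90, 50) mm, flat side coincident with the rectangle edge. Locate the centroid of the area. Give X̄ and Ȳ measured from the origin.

X̄ = 65.12 mm, Ȳ = 50.00 mm

rectangular body: A = 90 × 100 = 9000.00, centroid at (45.00, 50.00).
semicircular end: A = ½π·50² = 3926.99, centroid at (111.22, 50.00).
ΣA = 12926.99 mm²
ΣAX̄ = (9000.00)(45.00) + (3926.99)(111.22) = 841762.51 mm³
ΣAȲ = (9000.00)(50.00) + (3926.99)(50.00) = 646349.54 mm³
X̄ = 841762.51 / 12926.99 = 65.12 mm
Ȳ = 646349.54 / 12926.99 = 50.00 mm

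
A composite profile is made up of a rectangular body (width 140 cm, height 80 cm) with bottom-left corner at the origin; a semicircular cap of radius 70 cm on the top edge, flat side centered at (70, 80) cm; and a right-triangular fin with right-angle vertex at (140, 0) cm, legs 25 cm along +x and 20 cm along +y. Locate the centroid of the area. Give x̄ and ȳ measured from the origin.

rectangular body: A = 140 × 80 = 11200.00, centroid at (70.00, 40.00).
semicircular top: A = ½π·70² = 7696.90, centroid at (70.00, 109.71).
triangular fin: A = ½·25·20 = 250.00, centroid at (148.33, 6.67).
ΣA = 19146.90 cm², ΣAx̄ = 1359866.47 cm³, ΣAȳ = 1294085.49 cm³.
x̄ = 1359866.47/19146.90 = 71.02 cm; ȳ = 1294085.49/19146.90 = 67.59 cm.

x̄ = 71.02 cm, ȳ = 67.59 cm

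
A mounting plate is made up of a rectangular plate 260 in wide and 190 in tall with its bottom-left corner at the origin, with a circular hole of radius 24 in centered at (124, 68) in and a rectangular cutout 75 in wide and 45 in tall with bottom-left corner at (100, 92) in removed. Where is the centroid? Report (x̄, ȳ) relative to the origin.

x̄ = 129.67 in, ȳ = 94.62 in

Part | A | x̄ᵢ | ȳᵢ | A·x̄ᵢ | A·ȳᵢ
plate | 49400.00 | 130.00 | 95.00 | 6422000.00 | 4693000.00
hole 1 | -1809.56 | 124.00 | 68.00 | -224385.11 | -123049.90
hole 2 | -3375.00 | 137.50 | 114.50 | -464062.50 | -386437.50
Σ | 44215.44 |  |  | 5733552.39 | 4183512.60
x̄ = 5733552.39 / 44215.44 = 129.67 in
ȳ = 4183512.60 / 44215.44 = 94.62 in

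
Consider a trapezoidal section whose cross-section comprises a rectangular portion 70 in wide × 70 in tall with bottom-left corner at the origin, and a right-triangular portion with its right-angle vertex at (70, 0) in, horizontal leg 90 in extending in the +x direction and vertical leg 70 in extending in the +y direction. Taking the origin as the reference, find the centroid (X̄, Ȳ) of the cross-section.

rectangular portion: A = 70 × 70 = 4900.00, centroid at (35.00, 35.00).
triangular portion: A = ½·90·70 = 3150.00, centroid at (100.00, 23.33).
ΣA = 8050.00 in²
ΣAX̄ = (4900.00)(35.00) + (3150.00)(100.00) = 486500.00 in³
ΣAȲ = (4900.00)(35.00) + (3150.00)(23.33) = 245000.00 in³
X̄ = 486500.00 / 8050.00 = 60.43 in
Ȳ = 245000.00 / 8050.00 = 30.43 in

X̄ = 60.43 in, Ȳ = 30.43 in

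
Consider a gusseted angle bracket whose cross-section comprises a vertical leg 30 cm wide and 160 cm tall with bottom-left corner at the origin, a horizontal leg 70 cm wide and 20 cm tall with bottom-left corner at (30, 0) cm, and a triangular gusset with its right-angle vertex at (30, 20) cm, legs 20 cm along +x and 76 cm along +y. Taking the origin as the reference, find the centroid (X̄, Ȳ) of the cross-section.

vertical leg: A = 30 × 160 = 4800.00, centroid at (15.00, 80.00).
horizontal leg: A = 70 × 20 = 1400.00, centroid at (65.00, 10.00).
gusset: A = ½·20·76 = 760.00, centroid at (36.67, 45.33).
ΣA = 6960.00 cm²
ΣAX̄ = (4800.00)(15.00) + (1400.00)(65.00) + (760.00)(36.67) = 190866.67 cm³
ΣAȲ = (4800.00)(80.00) + (1400.00)(10.00) + (760.00)(45.33) = 432453.33 cm³
X̄ = 190866.67 / 6960.00 = 27.42 cm
Ȳ = 432453.33 / 6960.00 = 62.13 cm

X̄ = 27.42 cm, Ȳ = 62.13 cm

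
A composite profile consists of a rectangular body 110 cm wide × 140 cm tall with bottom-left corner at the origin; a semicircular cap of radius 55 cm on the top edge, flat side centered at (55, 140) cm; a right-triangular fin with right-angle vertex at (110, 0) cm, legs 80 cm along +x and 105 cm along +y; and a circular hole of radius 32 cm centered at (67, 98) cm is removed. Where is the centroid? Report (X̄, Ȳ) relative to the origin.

rectangular body: A = 110 × 140 = 15400.00, centroid at (55.00, 70.00).
semicircular top: A = ½π·55² = 4751.66, centroid at (55.00, 163.34).
triangular fin: A = ½·80·105 = 4200.00, centroid at (136.67, 35.00).
hole: A = −π·32² = -3216.99, centroid at (67.00, 98.00).
ΣA = 21134.67 cm²
ΣAX̄ = (15400.00)(55.00) + (4751.66)(55.00) + (4200.00)(136.67) + (-3216.99)(67.00) = 1466802.85 cm³
ΣAȲ = (15400.00)(70.00) + (4751.66)(163.34) + (4200.00)(35.00) + (-3216.99)(98.00) = 1685883.81 cm³
X̄ = 1466802.85 / 21134.67 = 69.40 cm
Ȳ = 1685883.81 / 21134.67 = 79.77 cm

X̄ = 69.40 cm, Ȳ = 79.77 cm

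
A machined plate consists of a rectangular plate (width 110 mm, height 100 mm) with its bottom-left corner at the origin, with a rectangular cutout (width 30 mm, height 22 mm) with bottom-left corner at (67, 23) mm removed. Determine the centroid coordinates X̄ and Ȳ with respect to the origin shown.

X̄ = 53.28 mm, Ȳ = 51.02 mm

Part | A | x̄ᵢ | ȳᵢ | A·x̄ᵢ | A·ȳᵢ
plate | 11000.00 | 55.00 | 50.00 | 605000.00 | 550000.00
hole | -660.00 | 82.00 | 34.00 | -54120.00 | -22440.00
Σ | 10340.00 |  |  | 550880.00 | 527560.00
X̄ = 550880.00 / 10340.00 = 53.28 mm
Ȳ = 527560.00 / 10340.00 = 51.02 mm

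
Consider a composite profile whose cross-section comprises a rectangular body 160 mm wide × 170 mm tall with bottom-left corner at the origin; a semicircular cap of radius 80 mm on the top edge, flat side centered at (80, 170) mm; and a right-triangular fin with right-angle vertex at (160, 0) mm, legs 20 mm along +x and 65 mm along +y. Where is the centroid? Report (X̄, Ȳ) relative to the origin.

X̄ = 81.49 mm, Ȳ = 115.46 mm

rectangular body: A = 160 × 170 = 27200.00, centroid at (80.00, 85.00).
semicircular top: A = ½π·80² = 10053.10, centroid at (80.00, 203.95).
triangular fin: A = ½·20·65 = 650.00, centroid at (166.67, 21.67).
ΣA = 37903.10 mm², ΣAX̄ = 3088581.05 mm³, ΣAȲ = 4376443.07 mm³.
X̄ = 3088581.05/37903.10 = 81.49 mm; Ȳ = 4376443.07/37903.10 = 115.46 mm.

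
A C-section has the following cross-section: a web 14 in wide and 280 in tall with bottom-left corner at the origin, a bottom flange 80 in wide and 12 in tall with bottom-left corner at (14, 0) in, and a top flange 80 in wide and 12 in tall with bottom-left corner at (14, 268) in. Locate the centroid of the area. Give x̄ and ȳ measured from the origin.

Part | A | x̄ᵢ | ȳᵢ | A·x̄ᵢ | A·ȳᵢ
web | 3920.00 | 7.00 | 140.00 | 27440.00 | 548800.00
bottom flange | 960.00 | 54.00 | 6.00 | 51840.00 | 5760.00
top flange | 960.00 | 54.00 | 274.00 | 51840.00 | 263040.00
Σ | 5840.00 |  |  | 131120.00 | 817600.00
x̄ = 131120.00 / 5840.00 = 22.45 in
ȳ = 817600.00 / 5840.00 = 140.00 in

x̄ = 22.45 in, ȳ = 140.00 in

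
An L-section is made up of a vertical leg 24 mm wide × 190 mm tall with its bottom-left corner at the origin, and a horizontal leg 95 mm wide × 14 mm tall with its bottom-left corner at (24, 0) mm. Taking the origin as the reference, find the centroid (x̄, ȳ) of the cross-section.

vertical leg: A = 24 × 190 = 4560.00, centroid at (12.00, 95.00).
horizontal leg: A = 95 × 14 = 1330.00, centroid at (71.50, 7.00).
ΣA = 5890.00 mm²
ΣAx̄ = (4560.00)(12.00) + (1330.00)(71.50) = 149815.00 mm³
ΣAȳ = (4560.00)(95.00) + (1330.00)(7.00) = 442510.00 mm³
x̄ = 149815.00 / 5890.00 = 25.44 mm
ȳ = 442510.00 / 5890.00 = 75.13 mm

x̄ = 25.44 mm, ȳ = 75.13 mm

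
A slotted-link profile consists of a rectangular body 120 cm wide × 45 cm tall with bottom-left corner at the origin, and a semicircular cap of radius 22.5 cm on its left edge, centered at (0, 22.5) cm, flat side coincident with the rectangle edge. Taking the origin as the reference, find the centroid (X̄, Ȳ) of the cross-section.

X̄ = 51.07 cm, Ȳ = 22.50 cm

rectangular body: A = 120 × 45 = 5400.00, centroid at (60.00, 22.50).
semicircular end: A = ½π·22.5² = 795.22, centroid at (-9.55, 22.50).
ΣA = 6195.22 cm², ΣAX̄ = 316406.25 cm³, ΣAȲ = 139392.35 cm³.
X̄ = 316406.25/6195.22 = 51.07 cm; Ȳ = 139392.35/6195.22 = 22.50 cm.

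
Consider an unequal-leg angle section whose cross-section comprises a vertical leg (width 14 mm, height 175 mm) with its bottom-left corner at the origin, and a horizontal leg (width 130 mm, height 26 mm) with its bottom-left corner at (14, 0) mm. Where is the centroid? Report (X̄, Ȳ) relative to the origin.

X̄ = 48.74 mm, Ȳ = 44.31 mm

vertical leg: A = 14 × 175 = 2450.00, centroid at (7.00, 87.50).
horizontal leg: A = 130 × 26 = 3380.00, centroid at (79.00, 13.00).
ΣA = 5830.00 mm², ΣAX̄ = 284170.00 mm³, ΣAȲ = 258315.00 mm³.
X̄ = 284170.00/5830.00 = 48.74 mm; Ȳ = 258315.00/5830.00 = 44.31 mm.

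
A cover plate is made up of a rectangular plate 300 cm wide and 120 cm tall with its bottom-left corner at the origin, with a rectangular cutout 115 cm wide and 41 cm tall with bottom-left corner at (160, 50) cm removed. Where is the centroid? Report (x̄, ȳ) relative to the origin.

x̄ = 139.83 cm, ȳ = 58.42 cm

plate: A = 300 × 120 = 36000.00, centroid at (150.00, 60.00).
hole: A = −(115 × 41) = -4715.00, centroid at (217.50, 70.50).
ΣA = 31285.00 cm²
ΣAx̄ = (36000.00)(150.00) + (-4715.00)(217.50) = 4374487.50 cm³
ΣAȳ = (36000.00)(60.00) + (-4715.00)(70.50) = 1827592.50 cm³
x̄ = 4374487.50 / 31285.00 = 139.83 cm
ȳ = 1827592.50 / 31285.00 = 58.42 cm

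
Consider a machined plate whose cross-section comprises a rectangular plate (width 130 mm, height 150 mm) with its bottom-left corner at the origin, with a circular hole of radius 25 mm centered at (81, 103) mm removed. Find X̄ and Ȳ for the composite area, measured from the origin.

Part | A | x̄ᵢ | ȳᵢ | A·x̄ᵢ | A·ȳᵢ
plate | 19500.00 | 65.00 | 75.00 | 1267500.00 | 1462500.00
hole | -1963.50 | 81.00 | 103.00 | -159043.13 | -202240.03
Σ | 17536.50 |  |  | 1108456.87 | 1260259.97
X̄ = 1108456.87 / 17536.50 = 63.21 mm
Ȳ = 1260259.97 / 17536.50 = 71.86 mm

X̄ = 63.21 mm, Ȳ = 71.86 mm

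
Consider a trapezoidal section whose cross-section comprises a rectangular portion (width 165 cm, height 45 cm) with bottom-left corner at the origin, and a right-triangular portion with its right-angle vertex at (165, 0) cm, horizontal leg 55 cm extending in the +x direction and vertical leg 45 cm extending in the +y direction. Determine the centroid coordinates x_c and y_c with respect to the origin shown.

rectangular portion: A = 165 × 45 = 7425.00, centroid at (82.50, 22.50).
triangular portion: A = ½·55·45 = 1237.50, centroid at (183.33, 15.00).
ΣA = 8662.50 cm²
ΣAx_c = (7425.00)(82.50) + (1237.50)(183.33) = 839437.50 cm³
ΣAy_c = (7425.00)(22.50) + (1237.50)(15.00) = 185625.00 cm³
x_c = 839437.50 / 8662.50 = 96.90 cm
y_c = 185625.00 / 8662.50 = 21.43 cm

x_c = 96.90 cm, y_c = 21.43 cm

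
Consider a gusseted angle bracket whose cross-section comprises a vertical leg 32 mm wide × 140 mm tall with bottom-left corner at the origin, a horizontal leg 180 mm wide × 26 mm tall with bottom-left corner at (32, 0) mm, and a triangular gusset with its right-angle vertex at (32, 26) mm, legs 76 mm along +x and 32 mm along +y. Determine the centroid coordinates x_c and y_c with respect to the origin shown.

x_c = 68.65 mm, y_c = 40.38 mm

vertical leg: A = 32 × 140 = 4480.00, centroid at (16.00, 70.00).
horizontal leg: A = 180 × 26 = 4680.00, centroid at (122.00, 13.00).
gusset: A = ½·76·32 = 1216.00, centroid at (57.33, 36.67).
ΣA = 10376.00 mm²
ΣAx_c = (4480.00)(16.00) + (4680.00)(122.00) + (1216.00)(57.33) = 712357.33 mm³
ΣAy_c = (4480.00)(70.00) + (4680.00)(13.00) + (1216.00)(36.67) = 419026.67 mm³
x_c = 712357.33 / 10376.00 = 68.65 mm
y_c = 419026.67 / 10376.00 = 40.38 mm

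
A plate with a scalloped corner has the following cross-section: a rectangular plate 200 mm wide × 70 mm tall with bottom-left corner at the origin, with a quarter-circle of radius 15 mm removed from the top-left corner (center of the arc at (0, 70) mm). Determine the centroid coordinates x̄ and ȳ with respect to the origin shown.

plate: A = 200 × 70 = 14000.00, centroid at (100.00, 35.00).
removed quarter-circle: A = −¼π·15² = -176.71, centroid at (6.37, 63.63).
ΣA = 13823.29 mm², ΣAx̄ = 1398875.00 mm³, ΣAȳ = 478754.98 mm³.
x̄ = 1398875.00/13823.29 = 101.20 mm; ȳ = 478754.98/13823.29 = 34.63 mm.

x̄ = 101.20 mm, ȳ = 34.63 mm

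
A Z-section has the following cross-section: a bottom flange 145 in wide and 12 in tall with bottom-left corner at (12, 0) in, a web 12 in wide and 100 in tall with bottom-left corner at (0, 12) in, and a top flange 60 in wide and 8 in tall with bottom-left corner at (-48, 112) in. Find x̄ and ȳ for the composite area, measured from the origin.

Part | A | x̄ᵢ | ȳᵢ | A·x̄ᵢ | A·ȳᵢ
bottom flange | 1740.00 | 84.50 | 6.00 | 147030.00 | 10440.00
web | 1200.00 | 6.00 | 62.00 | 7200.00 | 74400.00
top flange | 480.00 | -18.00 | 116.00 | -8640.00 | 55680.00
Σ | 3420.00 |  |  | 145590.00 | 140520.00
x̄ = 145590.00 / 3420.00 = 42.57 in
ȳ = 140520.00 / 3420.00 = 41.09 in

x̄ = 42.57 in, ȳ = 41.09 in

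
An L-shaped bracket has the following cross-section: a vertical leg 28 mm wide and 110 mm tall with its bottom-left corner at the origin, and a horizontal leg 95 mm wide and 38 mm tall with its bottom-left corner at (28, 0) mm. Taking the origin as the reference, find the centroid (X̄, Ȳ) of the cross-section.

X̄ = 47.19 mm, Ȳ = 35.57 mm

vertical leg: A = 28 × 110 = 3080.00, centroid at (14.00, 55.00).
horizontal leg: A = 95 × 38 = 3610.00, centroid at (75.50, 19.00).
ΣA = 6690.00 mm², ΣAX̄ = 315675.00 mm³, ΣAȲ = 237990.00 mm³.
X̄ = 315675.00/6690.00 = 47.19 mm; Ȳ = 237990.00/6690.00 = 35.57 mm.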